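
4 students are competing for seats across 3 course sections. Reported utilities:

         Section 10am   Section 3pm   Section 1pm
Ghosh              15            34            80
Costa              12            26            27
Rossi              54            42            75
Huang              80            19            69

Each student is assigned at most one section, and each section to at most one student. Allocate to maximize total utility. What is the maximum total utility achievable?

Optimal: Huang→Section 10am (80 points), Rossi→Section 3pm (42 points), Ghosh→Section 1pm (80 points) — total 80+42+80 = 202 points.
Row-greedy (each student in turn takes its best remaining section) gives 160 points, worse by 42.
Next-best assignment: Huang→Section 10am, Ghosh→Section 3pm, Rossi→Section 1pm = 189 points.
Swapping Huang↔Ghosh (Huang→Section 1pm 69 points, Ghosh→Section 10am 15 points) loses 76.
Every other assignment is strictly worse.

Maximum total: 202 points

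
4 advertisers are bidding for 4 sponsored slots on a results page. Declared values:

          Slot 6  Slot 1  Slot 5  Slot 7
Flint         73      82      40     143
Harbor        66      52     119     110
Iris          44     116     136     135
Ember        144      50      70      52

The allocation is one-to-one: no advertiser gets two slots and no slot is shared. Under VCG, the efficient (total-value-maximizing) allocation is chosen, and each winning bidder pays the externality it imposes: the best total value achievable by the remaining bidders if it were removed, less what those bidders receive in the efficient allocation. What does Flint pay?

Efficient allocation: Flint→Slot 7 ($143), Harbor→Slot 5 ($119), Iris→Slot 1 ($116), Ember→Slot 6 ($144); total welfare W = $522.
Flint receives Slot 7 at value $143, so the others get W − 143 = $379.
Without Flint: best allocation of the remaining 3 bidders over all 4 slots is Harbor→Slot 5 ($119), Iris→Slot 7 ($135), Ember→Slot 6 ($144), total $398.
VCG payment = (others' best without Flint) − (others' welfare with Flint) = 398 − 379 = $19.

Flint pays $19.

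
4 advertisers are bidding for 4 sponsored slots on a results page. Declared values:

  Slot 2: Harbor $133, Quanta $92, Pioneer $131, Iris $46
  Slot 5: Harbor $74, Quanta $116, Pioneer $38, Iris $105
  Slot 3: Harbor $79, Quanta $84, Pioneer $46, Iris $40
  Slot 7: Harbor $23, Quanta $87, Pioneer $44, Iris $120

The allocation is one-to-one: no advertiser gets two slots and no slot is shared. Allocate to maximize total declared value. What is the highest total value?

Max total: $446

Treat this as an assignment problem: match each advertiser to one slot.
Optimal: Harbor→Slot 3 ($79), Quanta→Slot 5 ($116), Pioneer→Slot 2 ($131), Iris→Slot 7 ($120) — total 79+116+131+120 = $446.
Row-greedy (each advertiser in turn takes its best remaining slot) gives $415, worse by 31.
Next-best assignment: Harbor→Slot 2, Quanta→Slot 5, Pioneer→Slot 3, Iris→Slot 7 = $415.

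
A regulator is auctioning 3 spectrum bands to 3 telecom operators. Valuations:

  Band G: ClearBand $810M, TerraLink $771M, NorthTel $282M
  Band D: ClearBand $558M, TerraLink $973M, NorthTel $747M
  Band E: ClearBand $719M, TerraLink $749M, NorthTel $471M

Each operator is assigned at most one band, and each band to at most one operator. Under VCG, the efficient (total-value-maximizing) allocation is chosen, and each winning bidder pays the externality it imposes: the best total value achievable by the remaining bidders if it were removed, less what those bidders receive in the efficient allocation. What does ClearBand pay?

ClearBand pays $22M.

Efficient allocation: ClearBand→Band G ($810M), TerraLink→Band E ($749M), NorthTel→Band D ($747M); total welfare W = $2306M.
ClearBand receives Band G at value $810M, so the others get W − 810 = $1496M.
Without ClearBand: best allocation of the remaining 2 bidders over all 3 bands is TerraLink→Band G ($771M), NorthTel→Band D ($747M), total $1518M.
VCG payment = (others' best without ClearBand) − (others' welfare with ClearBand) = 1518 − 1496 = $22M.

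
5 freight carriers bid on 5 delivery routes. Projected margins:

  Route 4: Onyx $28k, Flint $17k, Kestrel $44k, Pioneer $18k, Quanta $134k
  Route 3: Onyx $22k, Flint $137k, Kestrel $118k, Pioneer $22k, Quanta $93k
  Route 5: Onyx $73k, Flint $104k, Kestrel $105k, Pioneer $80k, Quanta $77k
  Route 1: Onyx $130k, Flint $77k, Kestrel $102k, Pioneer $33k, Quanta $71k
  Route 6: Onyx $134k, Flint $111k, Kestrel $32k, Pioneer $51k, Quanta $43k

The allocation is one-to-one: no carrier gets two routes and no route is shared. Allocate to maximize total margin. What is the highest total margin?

This is a one-to-one assignment (maximum-weight bipartite matching).
Optimal: Onyx→Route 6 ($134k), Flint→Route 3 ($137k), Kestrel→Route 1 ($102k), Pioneer→Route 5 ($80k), Quanta→Route 4 ($134k) — total 134+137+102+80+134 = $587k.
Max-entry greedy (repeatedly take the single best remaining cell) gives $543k, worse by 44.

Maximum total: $587k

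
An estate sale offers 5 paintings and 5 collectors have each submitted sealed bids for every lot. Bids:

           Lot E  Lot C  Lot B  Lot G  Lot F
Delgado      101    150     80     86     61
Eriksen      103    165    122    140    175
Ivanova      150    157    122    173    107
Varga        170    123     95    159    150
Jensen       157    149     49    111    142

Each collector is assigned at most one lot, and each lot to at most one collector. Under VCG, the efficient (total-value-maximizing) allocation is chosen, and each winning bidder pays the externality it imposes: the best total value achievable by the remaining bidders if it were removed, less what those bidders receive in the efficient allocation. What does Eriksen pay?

Efficient allocation: Delgado→Lot C ($150), Eriksen→Lot F ($175), Ivanova→Lot B ($122), Varga→Lot G ($159), Jensen→Lot E ($157); total welfare W = $763.
Eriksen receives Lot F at value $175, so the others get W − 175 = $588.
Without Eriksen: best allocation of the remaining 4 bidders over all 5 lots is Delgado→Lot C ($150), Ivanova→Lot G ($173), Varga→Lot E ($170), Jensen→Lot F ($142), total $635.
VCG payment = (others' best without Eriksen) − (others' welfare with Eriksen) = 635 − 588 = $47.

Eriksen pays $47.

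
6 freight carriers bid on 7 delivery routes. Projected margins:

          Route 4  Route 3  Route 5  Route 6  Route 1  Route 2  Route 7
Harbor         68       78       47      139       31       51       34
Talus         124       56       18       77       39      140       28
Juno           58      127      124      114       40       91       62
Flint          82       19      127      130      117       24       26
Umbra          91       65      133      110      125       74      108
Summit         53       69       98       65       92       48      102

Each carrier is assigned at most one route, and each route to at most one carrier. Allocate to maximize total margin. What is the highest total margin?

Max total: $760k

Optimal: Harbor→Route 6 ($139k), Talus→Route 2 ($140k), Juno→Route 3 ($127k), Flint→Route 5 ($127k), Umbra→Route 1 ($125k), Summit→Route 7 ($102k) — total 139+140+127+127+125+102 = $760k.
Max-entry greedy (repeatedly take the single best remaining cell) gives $758k, worse by 2.
Next-best assignment: Harbor→Route 6, Talus→Route 2, Juno→Route 3, Flint→Route 1, Umbra→Route 5, Summit→Route 7 = $758k.
Every other assignment is strictly worse.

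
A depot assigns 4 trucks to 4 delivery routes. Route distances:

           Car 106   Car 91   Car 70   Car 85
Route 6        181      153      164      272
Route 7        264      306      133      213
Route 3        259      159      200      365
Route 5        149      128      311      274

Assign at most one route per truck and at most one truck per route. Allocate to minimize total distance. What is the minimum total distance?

Min total: 685 km

Optimal: Car 106→Route 5 (149 km), Car 91→Route 3 (159 km), Car 70→Route 6 (164 km), Car 85→Route 7 (213 km) — total 149+159+164+213 = 685 km.
Column-greedy (each route in turn goes to its cheapest remaining truck) gives 819 km, worse by 134.
Next-best assignment: Car 106→Route 5, Car 91→Route 3, Car 70→Route 7, Car 85→Route 6 = 713 km.
Swapping Car 91↔Car 106 (Car 91→Route 5 128 km, Car 106→Route 3 259 km) adds 79.
Every other assignment is strictly worse.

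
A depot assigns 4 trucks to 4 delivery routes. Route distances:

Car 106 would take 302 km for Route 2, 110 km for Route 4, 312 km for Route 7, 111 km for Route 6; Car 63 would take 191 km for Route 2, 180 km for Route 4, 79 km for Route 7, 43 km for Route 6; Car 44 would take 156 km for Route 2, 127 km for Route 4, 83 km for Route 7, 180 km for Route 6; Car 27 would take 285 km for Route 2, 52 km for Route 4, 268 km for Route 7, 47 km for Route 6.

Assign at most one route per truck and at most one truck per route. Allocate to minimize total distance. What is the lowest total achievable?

Minimum total: 392 km

This is a one-to-one assignment (minimum-cost bipartite matching).
Optimal: Car 106→Route 4 (110 km), Car 63→Route 7 (79 km), Car 44→Route 2 (156 km), Car 27→Route 6 (47 km) — total 110+79+156+47 = 392 km.
Min-entry greedy (repeatedly take the single cheapest remaining cell) gives 480 km, worse by 88.
Next-best assignment: Car 106→Route 6, Car 63→Route 7, Car 44→Route 2, Car 27→Route 4 = 398 km.
Checked against all permutations: 392 km is optimal.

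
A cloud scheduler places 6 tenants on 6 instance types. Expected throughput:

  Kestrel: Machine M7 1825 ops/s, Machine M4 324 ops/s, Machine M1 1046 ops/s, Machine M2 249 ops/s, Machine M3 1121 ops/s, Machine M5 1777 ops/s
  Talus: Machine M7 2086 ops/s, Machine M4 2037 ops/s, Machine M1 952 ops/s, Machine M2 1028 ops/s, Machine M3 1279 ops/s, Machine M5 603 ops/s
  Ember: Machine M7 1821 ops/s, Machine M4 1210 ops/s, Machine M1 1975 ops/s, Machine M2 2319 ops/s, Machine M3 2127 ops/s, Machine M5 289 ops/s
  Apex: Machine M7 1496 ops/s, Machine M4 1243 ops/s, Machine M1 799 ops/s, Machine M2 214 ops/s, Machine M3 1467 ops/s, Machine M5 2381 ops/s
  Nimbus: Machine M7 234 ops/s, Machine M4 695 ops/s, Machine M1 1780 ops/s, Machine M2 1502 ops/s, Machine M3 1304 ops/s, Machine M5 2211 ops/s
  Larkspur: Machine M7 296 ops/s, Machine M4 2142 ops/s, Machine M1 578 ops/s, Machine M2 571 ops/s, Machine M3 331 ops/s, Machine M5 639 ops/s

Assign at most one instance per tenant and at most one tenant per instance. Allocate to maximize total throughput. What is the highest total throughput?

Optimal: Kestrel→Machine M3 (1121 ops/s), Talus→Machine M7 (2086 ops/s), Ember→Machine M2 (2319 ops/s), Apex→Machine M5 (2381 ops/s), Nimbus→Machine M1 (1780 ops/s), Larkspur→Machine M4 (2142 ops/s) — total 1121+2086+2319+2381+1780+2142 = 11829 ops/s.
Column-greedy (each instance in turn goes to its best remaining tenant) gives 10949 ops/s, worse by 880.
Next-best assignment: Kestrel→Machine M7, Talus→Machine M3, Ember→Machine M2, Apex→Machine M5, Nimbus→Machine M1, Larkspur→Machine M4 = 11726 ops/s.
Every other assignment is strictly worse.

Max total: 11829 ops/s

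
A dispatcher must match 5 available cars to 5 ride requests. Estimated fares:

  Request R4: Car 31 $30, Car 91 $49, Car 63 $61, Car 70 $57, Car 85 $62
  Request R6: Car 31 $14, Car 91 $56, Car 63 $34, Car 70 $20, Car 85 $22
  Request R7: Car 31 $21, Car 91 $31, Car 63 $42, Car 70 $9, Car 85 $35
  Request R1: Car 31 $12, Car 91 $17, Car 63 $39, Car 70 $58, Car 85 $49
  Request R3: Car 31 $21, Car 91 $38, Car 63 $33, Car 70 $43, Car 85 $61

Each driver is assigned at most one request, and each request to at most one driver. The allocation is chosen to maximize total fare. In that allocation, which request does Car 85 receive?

Car 85 receives Request R3.

Optimal: Car 31→Request R7 ($21), Car 91→Request R6 ($56), Car 63→Request R4 ($61), Car 70→Request R1 ($58), Car 85→Request R3 ($61) — total 21+56+61+58+61 = $257.
Column-greedy (each request in turn goes to its best remaining driver) gives $239, worse by 18.
Swapping Car 85↔Car 91 (Car 85→Request R6 $22, Car 91→Request R3 $38) loses 57.
Car 85's own top request is Request R4 ($62), but forcing Car 85→Request R4 and reassigning the rest optimally gives only $239 — worse by 18.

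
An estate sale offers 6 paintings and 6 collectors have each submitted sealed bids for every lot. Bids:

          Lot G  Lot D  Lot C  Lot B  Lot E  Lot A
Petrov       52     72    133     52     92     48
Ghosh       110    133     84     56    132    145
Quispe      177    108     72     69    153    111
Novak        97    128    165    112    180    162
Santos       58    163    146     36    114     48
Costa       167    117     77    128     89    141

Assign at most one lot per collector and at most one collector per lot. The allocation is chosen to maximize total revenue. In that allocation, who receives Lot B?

This is a one-to-one assignment (maximum-weight bipartite matching).
Optimal: Petrov→Lot C ($133), Ghosh→Lot A ($145), Quispe→Lot G ($177), Novak→Lot E ($180), Santos→Lot D ($163), Costa→Lot B ($128) — total 133+145+177+180+163+128 = $926.
Column-greedy (each lot in turn goes to its best remaining collector) gives $813, worse by 113.
Next-best assignment: Petrov→Lot C, Ghosh→Lot E, Quispe→Lot G, Novak→Lot A, Santos→Lot D, Costa→Lot B = $895.
Swapping Quispe↔Novak (Quispe→Lot E $153, Novak→Lot G $97) loses 107.
Costa's own top lot is Lot G ($167), but forcing Costa→Lot G and reassigning the rest optimally gives only $873 — worse by 53.

Costa receives Lot B.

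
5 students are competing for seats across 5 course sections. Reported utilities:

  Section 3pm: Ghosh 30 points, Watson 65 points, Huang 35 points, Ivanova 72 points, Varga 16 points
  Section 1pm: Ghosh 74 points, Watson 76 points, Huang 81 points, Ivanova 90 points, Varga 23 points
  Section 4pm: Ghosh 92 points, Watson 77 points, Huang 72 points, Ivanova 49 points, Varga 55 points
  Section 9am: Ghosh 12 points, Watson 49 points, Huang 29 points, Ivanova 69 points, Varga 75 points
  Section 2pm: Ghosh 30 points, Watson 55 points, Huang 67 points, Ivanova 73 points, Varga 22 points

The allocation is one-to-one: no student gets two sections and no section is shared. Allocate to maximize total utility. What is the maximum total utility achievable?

This is the linear assignment problem.
Optimal: Ghosh→Section 4pm (92 points), Watson→Section 3pm (65 points), Huang→Section 2pm (67 points), Ivanova→Section 1pm (90 points), Varga→Section 9am (75 points) — total 92+65+67+90+75 = 389 points.
Row-greedy (each student in turn takes its best remaining section) gives 382 points, worse by 7.
Swapping Watson↔Ivanova (Watson→Section 1pm 76 points, Ivanova→Section 3pm 72 points) loses 7.

Max total: 389 points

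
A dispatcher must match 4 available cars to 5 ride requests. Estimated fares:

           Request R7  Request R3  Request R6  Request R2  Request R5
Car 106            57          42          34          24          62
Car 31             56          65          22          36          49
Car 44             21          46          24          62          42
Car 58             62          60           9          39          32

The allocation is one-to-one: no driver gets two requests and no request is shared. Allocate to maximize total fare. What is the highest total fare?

Maximum total: $251

Optimal: Car 106→Request R5 ($62), Car 31→Request R3 ($65), Car 44→Request R2 ($62), Car 58→Request R7 ($62) — total 62+65+62+62 = $251.
Column-greedy (each request in turn goes to its best remaining driver) gives $223, worse by 28.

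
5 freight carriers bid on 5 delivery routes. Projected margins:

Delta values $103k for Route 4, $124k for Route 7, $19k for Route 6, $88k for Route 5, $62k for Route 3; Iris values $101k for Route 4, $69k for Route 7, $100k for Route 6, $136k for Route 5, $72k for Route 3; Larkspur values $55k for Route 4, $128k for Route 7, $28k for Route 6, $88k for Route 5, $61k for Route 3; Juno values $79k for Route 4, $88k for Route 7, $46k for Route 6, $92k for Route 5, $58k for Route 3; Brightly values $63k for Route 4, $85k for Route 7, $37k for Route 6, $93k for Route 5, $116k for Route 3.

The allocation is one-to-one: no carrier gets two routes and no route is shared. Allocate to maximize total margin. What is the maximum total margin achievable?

Optimal: Delta→Route 4 ($103k), Iris→Route 6 ($100k), Larkspur→Route 7 ($128k), Juno→Route 5 ($92k), Brightly→Route 3 ($116k) — total 103+100+128+92+116 = $539k.
Max-entry greedy (repeatedly take the single best remaining cell) gives $529k, worse by 10.
Next-best assignment: Delta→Route 4, Iris→Route 5, Larkspur→Route 7, Juno→Route 6, Brightly→Route 3 = $529k.
Swapping Brightly↔Juno (Brightly→Route 5 $93k, Juno→Route 3 $58k) loses 57.
Every other assignment is strictly worse.

Maximum total: $539k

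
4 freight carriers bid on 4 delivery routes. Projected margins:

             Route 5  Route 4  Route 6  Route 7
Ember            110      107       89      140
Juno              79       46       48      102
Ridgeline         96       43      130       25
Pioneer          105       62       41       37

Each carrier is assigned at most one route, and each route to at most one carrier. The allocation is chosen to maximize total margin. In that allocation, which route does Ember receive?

This is the linear assignment problem.
Optimal: Ember→Route 4 ($107k), Juno→Route 7 ($102k), Ridgeline→Route 6 ($130k), Pioneer→Route 5 ($105k) — total 107+102+130+105 = $444k.
Row-greedy (each carrier in turn takes its best remaining route) gives $411k, worse by 33.
No other one-to-one assignment exceeds $444k.
Ember's own top route is Route 7 ($140k), but forcing Ember→Route 7 and reassigning the rest optimally gives only $421k — worse by 23.

Ember receives Route 4.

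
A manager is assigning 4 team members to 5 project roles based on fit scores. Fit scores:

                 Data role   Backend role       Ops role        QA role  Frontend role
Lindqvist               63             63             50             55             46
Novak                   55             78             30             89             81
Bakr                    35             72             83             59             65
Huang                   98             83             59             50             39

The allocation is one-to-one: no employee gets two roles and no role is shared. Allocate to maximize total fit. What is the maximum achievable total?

This is a one-to-one assignment (maximum-weight bipartite matching).
Optimal: Lindqvist→Backend role (63 pts), Novak→QA role (89 pts), Bakr→Ops role (83 pts), Huang→Data role (98 pts) — total 63+89+83+98 = 333 pts.
Column-greedy (each role in turn goes to its best remaining employee) gives 314 pts, worse by 19.

Max total: 333 pts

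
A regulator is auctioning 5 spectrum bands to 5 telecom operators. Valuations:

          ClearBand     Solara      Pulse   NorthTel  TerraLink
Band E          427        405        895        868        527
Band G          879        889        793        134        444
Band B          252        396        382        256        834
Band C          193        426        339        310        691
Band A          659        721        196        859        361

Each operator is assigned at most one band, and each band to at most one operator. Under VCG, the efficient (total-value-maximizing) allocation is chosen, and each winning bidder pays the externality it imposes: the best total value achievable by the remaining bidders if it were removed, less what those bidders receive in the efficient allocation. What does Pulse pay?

Efficient allocation: ClearBand→Band G ($879M), Solara→Band C ($426M), Pulse→Band E ($895M), NorthTel→Band A ($859M), TerraLink→Band B ($834M); total welfare W = $3893M.
Pulse receives Band E at value $895M, so the others get W − 895 = $2998M.
Without Pulse: best allocation of the remaining 4 bidders over all 5 bands is ClearBand→Band G ($879M), Solara→Band A ($721M), NorthTel→Band E ($868M), TerraLink→Band B ($834M), total $3302M.
VCG payment = (others' best without Pulse) − (others' welfare with Pulse) = 3302 − 2998 = $304M.

Pulse pays $304M.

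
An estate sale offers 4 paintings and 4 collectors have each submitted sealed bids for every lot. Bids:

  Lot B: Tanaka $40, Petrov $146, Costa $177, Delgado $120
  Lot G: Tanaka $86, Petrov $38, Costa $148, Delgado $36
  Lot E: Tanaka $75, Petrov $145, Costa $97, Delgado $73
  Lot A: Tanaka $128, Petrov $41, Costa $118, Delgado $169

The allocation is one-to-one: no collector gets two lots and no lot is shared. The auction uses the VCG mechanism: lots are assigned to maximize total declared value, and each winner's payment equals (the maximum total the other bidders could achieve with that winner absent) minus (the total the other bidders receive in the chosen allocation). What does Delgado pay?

Delgado pays $42.

Efficient allocation: Tanaka→Lot G ($86), Petrov→Lot E ($145), Costa→Lot B ($177), Delgado→Lot A ($169); total welfare W = $577.
Delgado receives Lot A at value $169, so the others get W − 169 = $408.
Without Delgado: best allocation of the remaining 3 bidders over all 4 lots is Tanaka→Lot A ($128), Petrov→Lot E ($145), Costa→Lot B ($177), total $450.
VCG payment = (others' best without Delgado) − (others' welfare with Delgado) = 450 − 408 = $42.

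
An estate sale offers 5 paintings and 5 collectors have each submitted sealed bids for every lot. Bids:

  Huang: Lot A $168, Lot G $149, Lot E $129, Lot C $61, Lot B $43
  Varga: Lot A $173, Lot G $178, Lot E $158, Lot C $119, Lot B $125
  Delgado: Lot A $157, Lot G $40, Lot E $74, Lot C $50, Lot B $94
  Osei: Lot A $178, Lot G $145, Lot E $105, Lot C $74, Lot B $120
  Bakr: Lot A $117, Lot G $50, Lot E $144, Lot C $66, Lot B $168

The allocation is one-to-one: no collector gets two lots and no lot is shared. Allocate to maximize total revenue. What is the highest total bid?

Optimal: Huang→Lot E ($129), Varga→Lot C ($119), Delgado→Lot A ($157), Osei→Lot G ($145), Bakr→Lot B ($168) — total 129+119+157+145+168 = $718.
Next-best assignment: Huang→Lot G, Varga→Lot E, Delgado→Lot A, Osei→Lot C, Bakr→Lot B = $706.
Swapping Huang↔Osei (Huang→Lot G $149, Osei→Lot E $105) loses 20.

Max total: $718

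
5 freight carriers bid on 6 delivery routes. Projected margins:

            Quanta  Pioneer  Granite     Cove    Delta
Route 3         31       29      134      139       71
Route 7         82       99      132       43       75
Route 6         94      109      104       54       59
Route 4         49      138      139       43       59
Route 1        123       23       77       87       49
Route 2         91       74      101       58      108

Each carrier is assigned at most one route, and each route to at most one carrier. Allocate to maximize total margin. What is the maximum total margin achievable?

Treat this as an assignment problem: match each carrier to one route.
Optimal: Quanta→Route 1 ($123k), Pioneer→Route 4 ($138k), Granite→Route 7 ($132k), Cove→Route 3 ($139k), Delta→Route 2 ($108k) — total 123+138+132+139+108 = $640k.
Column-greedy (each route in turn goes to its best remaining carrier) gives $562k, worse by 78.
Every other assignment is strictly worse.

Maximum total: $640k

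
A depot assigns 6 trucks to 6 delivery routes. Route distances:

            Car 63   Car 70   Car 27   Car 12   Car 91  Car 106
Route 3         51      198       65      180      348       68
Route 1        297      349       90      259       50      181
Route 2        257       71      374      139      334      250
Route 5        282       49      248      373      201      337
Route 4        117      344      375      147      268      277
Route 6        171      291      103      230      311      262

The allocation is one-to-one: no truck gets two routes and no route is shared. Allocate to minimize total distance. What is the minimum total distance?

Optimal: Car 63→Route 4 (117 km), Car 70→Route 5 (49 km), Car 27→Route 6 (103 km), Car 12→Route 2 (139 km), Car 91→Route 1 (50 km), Car 106→Route 3 (68 km) — total 117+49+103+139+50+68 = 526 km.
Min-entry greedy (repeatedly take the single cheapest remaining cell) gives 669 km, worse by 143.
Next-best assignment: Car 63→Route 3, Car 70→Route 5, Car 27→Route 6, Car 12→Route 4, Car 91→Route 1, Car 106→Route 2 = 650 km.
Swapping Car 106↔Car 12 (Car 106→Route 2 250 km, Car 12→Route 3 180 km) adds 223.
Every other assignment is strictly worse.

Min total: 526 km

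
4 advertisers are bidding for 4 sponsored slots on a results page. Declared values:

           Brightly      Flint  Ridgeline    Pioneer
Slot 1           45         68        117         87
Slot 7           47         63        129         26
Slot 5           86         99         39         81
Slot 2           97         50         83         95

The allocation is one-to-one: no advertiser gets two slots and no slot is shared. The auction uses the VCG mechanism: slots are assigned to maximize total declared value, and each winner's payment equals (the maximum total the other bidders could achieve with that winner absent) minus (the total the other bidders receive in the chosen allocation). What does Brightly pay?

Efficient allocation: Brightly→Slot 2 ($97), Flint→Slot 5 ($99), Ridgeline→Slot 7 ($129), Pioneer→Slot 1 ($87); total welfare W = $412.
Brightly receives Slot 2 at value $97, so the others get W − 97 = $315.
Without Brightly: best allocation of the remaining 3 bidders over all 4 slots is Flint→Slot 5 ($99), Ridgeline→Slot 7 ($129), Pioneer→Slot 2 ($95), total $323.
VCG payment = (others' best without Brightly) − (others' welfare with Brightly) = 323 − 315 = $8.

Brightly pays $8.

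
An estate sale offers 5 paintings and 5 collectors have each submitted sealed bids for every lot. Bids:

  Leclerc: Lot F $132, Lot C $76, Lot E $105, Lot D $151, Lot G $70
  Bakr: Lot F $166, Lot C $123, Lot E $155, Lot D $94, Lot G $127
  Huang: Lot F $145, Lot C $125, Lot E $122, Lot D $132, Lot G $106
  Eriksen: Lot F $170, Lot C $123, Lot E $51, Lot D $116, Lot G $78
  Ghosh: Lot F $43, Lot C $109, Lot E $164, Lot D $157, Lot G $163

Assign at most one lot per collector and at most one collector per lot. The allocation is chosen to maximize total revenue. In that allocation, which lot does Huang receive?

Optimal: Leclerc→Lot D ($151), Bakr→Lot E ($155), Huang→Lot C ($125), Eriksen→Lot F ($170), Ghosh→Lot G ($163) — total 151+155+125+170+163 = $764.
Column-greedy (each lot in turn goes to its best remaining collector) gives $737, worse by 27.
Next-best assignment: Leclerc→Lot D, Bakr→Lot E, Huang→Lot F, Eriksen→Lot C, Ghosh→Lot G = $737.
Every other assignment is strictly worse.
Huang's own top lot is Lot F ($145), but forcing Huang→Lot F and reassigning the rest optimally gives only $737 — worse by 27.

Huang receives Lot C.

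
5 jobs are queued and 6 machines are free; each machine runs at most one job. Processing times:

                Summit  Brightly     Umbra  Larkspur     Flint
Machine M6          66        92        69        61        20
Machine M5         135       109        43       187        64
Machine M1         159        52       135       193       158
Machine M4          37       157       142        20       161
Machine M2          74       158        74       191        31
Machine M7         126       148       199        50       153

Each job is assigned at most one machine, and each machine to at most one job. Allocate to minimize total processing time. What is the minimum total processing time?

Min total: 202 min

This is the linear assignment problem.
Optimal: Summit→Machine M4 (37 min), Brightly→Machine M1 (52 min), Umbra→Machine M5 (43 min), Larkspur→Machine M7 (50 min), Flint→Machine M6 (20 min) — total 37+52+43+50+20 = 202 min.
Column-greedy (each machine in turn goes to its cheapest remaining job) gives 209 min, worse by 7.
Swapping Summit↔Umbra (Summit→Machine M5 135 min, Umbra→Machine M4 142 min) adds 197.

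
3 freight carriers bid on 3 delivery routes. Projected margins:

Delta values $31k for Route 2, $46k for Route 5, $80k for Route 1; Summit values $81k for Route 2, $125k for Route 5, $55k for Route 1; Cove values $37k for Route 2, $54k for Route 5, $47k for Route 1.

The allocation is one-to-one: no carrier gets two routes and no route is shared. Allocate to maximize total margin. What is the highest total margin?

Optimal: Delta→Route 1 ($80k), Summit→Route 5 ($125k), Cove→Route 2 ($37k) — total 80+125+37 = $242k.
Column-greedy (each route in turn goes to its best remaining carrier) gives $215k, worse by 27.
Next-best assignment: Delta→Route 1, Summit→Route 2, Cove→Route 5 = $215k.
Swapping Delta↔Cove (Delta→Route 2 $31k, Cove→Route 1 $47k) loses 39.
Checked against all permutations: $242k is optimal.

Max total: $242k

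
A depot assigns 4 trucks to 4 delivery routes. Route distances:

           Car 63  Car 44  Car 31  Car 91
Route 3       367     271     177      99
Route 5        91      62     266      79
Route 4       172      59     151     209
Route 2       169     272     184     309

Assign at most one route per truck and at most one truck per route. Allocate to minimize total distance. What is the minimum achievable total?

Min total: 433 km

Optimal: Car 63→Route 5 (91 km), Car 44→Route 4 (59 km), Car 31→Route 2 (184 km), Car 91→Route 3 (99 km) — total 91+59+184+99 = 433 km.
Column-greedy (each route in turn goes to its cheapest remaining truck) gives 481 km, worse by 48.
Swapping Car 91↔Car 31 (Car 91→Route 2 309 km, Car 31→Route 3 177 km) adds 203.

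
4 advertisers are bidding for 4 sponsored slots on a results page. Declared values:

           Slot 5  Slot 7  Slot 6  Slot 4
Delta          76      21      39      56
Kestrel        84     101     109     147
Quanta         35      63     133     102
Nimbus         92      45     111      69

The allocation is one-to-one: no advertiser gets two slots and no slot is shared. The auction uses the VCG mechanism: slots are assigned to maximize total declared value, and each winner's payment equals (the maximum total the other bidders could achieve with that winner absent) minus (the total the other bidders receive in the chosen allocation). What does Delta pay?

Delta pays $47.

Efficient allocation: Delta→Slot 5 ($76), Kestrel→Slot 4 ($147), Quanta→Slot 6 ($133), Nimbus→Slot 7 ($45); total welfare W = $401.
Delta receives Slot 5 at value $76, so the others get W − 76 = $325.
Without Delta: best allocation of the remaining 3 bidders over all 4 slots is Kestrel→Slot 4 ($147), Quanta→Slot 6 ($133), Nimbus→Slot 5 ($92), total $372.
VCG payment = (others' best without Delta) − (others' welfare with Delta) = 372 − 325 = $47.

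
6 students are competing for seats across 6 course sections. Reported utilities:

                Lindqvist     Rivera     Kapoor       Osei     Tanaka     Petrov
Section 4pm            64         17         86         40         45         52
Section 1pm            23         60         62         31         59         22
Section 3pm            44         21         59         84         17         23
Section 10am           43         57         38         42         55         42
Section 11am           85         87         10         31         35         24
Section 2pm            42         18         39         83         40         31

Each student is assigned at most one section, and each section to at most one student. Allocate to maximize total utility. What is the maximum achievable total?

Treat this as an assignment problem: match each student to one section.
Optimal: Lindqvist→Section 11am (85 points), Rivera→Section 10am (57 points), Kapoor→Section 4pm (86 points), Osei→Section 3pm (84 points), Tanaka→Section 1pm (59 points), Petrov→Section 2pm (31 points) — total 85+57+86+84+59+31 = 402 points.
Row-greedy (each student in turn takes its best remaining section) gives 401 points, worse by 1.
Next-best assignment: Lindqvist→Section 3pm, Rivera→Section 11am, Kapoor→Section 4pm, Osei→Section 2pm, Tanaka→Section 1pm, Petrov→Section 10am = 401 points.

Maximum total: 402 points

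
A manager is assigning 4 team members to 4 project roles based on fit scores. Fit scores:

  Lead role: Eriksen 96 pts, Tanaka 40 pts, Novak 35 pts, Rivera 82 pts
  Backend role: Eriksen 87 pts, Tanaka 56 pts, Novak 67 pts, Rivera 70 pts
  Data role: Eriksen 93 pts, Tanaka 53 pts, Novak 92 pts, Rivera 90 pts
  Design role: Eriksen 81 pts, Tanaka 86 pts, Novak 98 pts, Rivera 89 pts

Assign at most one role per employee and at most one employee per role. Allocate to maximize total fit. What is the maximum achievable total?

Optimal: Eriksen→Backend role (87 pts), Tanaka→Design role (86 pts), Novak→Data role (92 pts), Rivera→Lead role (82 pts) — total 87+86+92+82 = 347 pts.
Max-entry greedy (repeatedly take the single best remaining cell) gives 340 pts, worse by 7.
Next-best assignment: Eriksen→Lead role, Tanaka→Design role, Novak→Data role, Rivera→Backend role = 344 pts.

Maximum total: 347 pts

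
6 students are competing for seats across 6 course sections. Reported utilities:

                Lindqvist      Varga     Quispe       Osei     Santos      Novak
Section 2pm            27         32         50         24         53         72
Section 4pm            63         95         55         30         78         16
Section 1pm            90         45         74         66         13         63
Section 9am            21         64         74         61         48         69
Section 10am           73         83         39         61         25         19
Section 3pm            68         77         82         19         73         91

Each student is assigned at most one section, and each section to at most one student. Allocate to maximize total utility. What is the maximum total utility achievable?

Maximum total: 466 points

Optimal: Lindqvist→Section 1pm (90 points), Varga→Section 10am (83 points), Quispe→Section 3pm (82 points), Osei→Section 9am (61 points), Santos→Section 4pm (78 points), Novak→Section 2pm (72 points) — total 90+83+82+61+78+72 = 466 points.
Max-entry greedy (repeatedly take the single best remaining cell) gives 464 points, worse by 2.
No other one-to-one assignment exceeds 466 points.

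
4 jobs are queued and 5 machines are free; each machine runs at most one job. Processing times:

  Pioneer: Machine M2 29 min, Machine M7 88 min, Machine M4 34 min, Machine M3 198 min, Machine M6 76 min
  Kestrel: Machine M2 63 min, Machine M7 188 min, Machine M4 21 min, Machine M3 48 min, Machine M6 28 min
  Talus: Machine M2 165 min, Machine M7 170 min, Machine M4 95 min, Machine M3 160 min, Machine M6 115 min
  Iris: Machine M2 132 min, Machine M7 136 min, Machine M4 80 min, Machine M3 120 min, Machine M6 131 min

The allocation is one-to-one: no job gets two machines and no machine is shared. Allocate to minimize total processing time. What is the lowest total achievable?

Min total: 272 min

This is a one-to-one assignment (minimum-cost bipartite matching).
Optimal: Pioneer→Machine M2 (29 min), Kestrel→Machine M3 (48 min), Talus→Machine M6 (115 min), Iris→Machine M4 (80 min) — total 29+48+115+80 = 272 min.
Min-entry greedy (repeatedly take the single cheapest remaining cell) gives 285 min, worse by 13.
Checked against all permutations: 272 min is optimal.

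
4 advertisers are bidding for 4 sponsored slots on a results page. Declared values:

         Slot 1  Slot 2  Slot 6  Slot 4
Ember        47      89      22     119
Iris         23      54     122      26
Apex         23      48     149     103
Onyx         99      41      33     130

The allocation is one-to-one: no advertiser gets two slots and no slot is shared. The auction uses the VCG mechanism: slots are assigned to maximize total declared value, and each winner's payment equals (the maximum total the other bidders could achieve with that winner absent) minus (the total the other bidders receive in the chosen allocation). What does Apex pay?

Apex pays $69.

Efficient allocation: Ember→Slot 4 ($119), Iris→Slot 2 ($54), Apex→Slot 6 ($149), Onyx→Slot 1 ($99); total welfare W = $421.
Apex receives Slot 6 at value $149, so the others get W − 149 = $272.
Without Apex: best allocation of the remaining 3 bidders over all 4 slots is Ember→Slot 2 ($89), Iris→Slot 6 ($122), Onyx→Slot 4 ($130), total $341.
VCG payment = (others' best without Apex) − (others' welfare with Apex) = 341 − 272 = $69.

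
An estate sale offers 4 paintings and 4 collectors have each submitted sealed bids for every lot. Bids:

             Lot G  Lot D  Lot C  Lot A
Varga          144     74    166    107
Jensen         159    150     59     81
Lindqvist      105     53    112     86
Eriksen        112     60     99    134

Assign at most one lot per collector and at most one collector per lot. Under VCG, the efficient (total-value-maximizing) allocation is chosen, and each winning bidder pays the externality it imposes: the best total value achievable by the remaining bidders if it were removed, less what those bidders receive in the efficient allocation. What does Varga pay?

Efficient allocation: Varga→Lot C ($166), Jensen→Lot D ($150), Lindqvist→Lot G ($105), Eriksen→Lot A ($134); total welfare W = $555.
Varga receives Lot C at value $166, so the others get W − 166 = $389.
Without Varga: best allocation of the remaining 3 bidders over all 4 lots is Jensen→Lot G ($159), Lindqvist→Lot C ($112), Eriksen→Lot A ($134), total $405.
VCG payment = (others' best without Varga) − (others' welfare with Varga) = 405 − 389 = $16.

Varga pays $16.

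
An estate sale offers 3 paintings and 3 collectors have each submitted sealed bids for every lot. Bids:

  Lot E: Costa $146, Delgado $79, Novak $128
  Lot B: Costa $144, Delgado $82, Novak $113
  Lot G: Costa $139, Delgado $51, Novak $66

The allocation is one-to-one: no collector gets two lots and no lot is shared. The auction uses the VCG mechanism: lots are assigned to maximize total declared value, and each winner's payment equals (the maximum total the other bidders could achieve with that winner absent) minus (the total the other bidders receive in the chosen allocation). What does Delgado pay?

Efficient allocation: Costa→Lot G ($139), Delgado→Lot B ($82), Novak→Lot E ($128); total welfare W = $349.
Delgado receives Lot B at value $82, so the others get W − 82 = $267.
Without Delgado: best allocation of the remaining 2 bidders over all 3 lots is Costa→Lot B ($144), Novak→Lot E ($128), total $272.
VCG payment = (others' best without Delgado) − (others' welfare with Delgado) = 272 − 267 = $5.

Delgado pays $5.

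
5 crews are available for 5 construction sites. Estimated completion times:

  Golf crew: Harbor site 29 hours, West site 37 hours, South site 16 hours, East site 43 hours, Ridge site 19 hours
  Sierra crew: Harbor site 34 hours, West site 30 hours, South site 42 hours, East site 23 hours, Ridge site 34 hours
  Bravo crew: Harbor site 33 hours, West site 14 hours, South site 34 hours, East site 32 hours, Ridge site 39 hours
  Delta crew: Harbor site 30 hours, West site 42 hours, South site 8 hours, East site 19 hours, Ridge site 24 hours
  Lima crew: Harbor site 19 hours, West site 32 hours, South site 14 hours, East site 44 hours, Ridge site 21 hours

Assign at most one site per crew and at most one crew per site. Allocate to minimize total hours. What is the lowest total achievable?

Min total: 83 hours

Optimal: Golf crew→Ridge site (19 hours), Sierra crew→East site (23 hours), Bravo crew→West site (14 hours), Delta crew→South site (8 hours), Lima crew→Harbor site (19 hours) — total 19+23+14+8+19 = 83 hours.
Row-greedy (each crew in turn takes its cheapest remaining site) gives 96 hours, worse by 13.
No other one-to-one assignment undercuts 83 hours.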